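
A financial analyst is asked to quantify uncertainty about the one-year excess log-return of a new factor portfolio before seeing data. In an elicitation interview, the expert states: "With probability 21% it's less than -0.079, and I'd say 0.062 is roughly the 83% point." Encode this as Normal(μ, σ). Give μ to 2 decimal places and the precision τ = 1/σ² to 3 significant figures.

For Normal(μ,σ), the p-quantile is μ + z_p·σ. Here z_{0.21} = -0.8064, z_{0.83} = 0.9542.
So -0.079 = μ − 0.8064σ and 0.062 = μ + 0.9542σ.
Subtracting: σ = (0.062 − -0.079)/(0.9542 − (-0.8064)) = 0.08.
Then μ = -0.079 − (-0.8064)·0.08 = -0.01.
Precision τ = 1/σ² = 1/0.08009² = 156.

μ = -0.01, τ = 156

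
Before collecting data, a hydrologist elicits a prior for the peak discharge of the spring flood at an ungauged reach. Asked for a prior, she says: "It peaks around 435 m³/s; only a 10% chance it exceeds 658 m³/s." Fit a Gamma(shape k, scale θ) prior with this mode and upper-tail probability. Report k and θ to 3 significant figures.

Gamma(k,θ) with k>1 has mode (k−1)θ, so θ = 435/(k−1).
Need P(X < 658) = 0.9 with θ tied to k this way. Start at k = 2, θ = 435: P(X<658) ≈ 0.446.
Too low — raise k to concentrate. Iterating converges to k ≈ 11.9.
Then θ = 435/(11.9−1) ≈ 40.

k ≈ 11.9, θ ≈ 40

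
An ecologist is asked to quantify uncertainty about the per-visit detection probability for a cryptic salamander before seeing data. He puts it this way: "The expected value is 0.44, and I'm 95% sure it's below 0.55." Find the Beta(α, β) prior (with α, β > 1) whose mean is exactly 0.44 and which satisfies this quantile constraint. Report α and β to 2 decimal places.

With mean 0.44 fixed, write α = 0.44s, β = 0.56s where s = α+β.
Need P(θ < 0.55) = 0.95 under Beta(0.44s, 0.56s). Normal approximation: (q−m)/√(m(1−m)/s) ≈ z_{0.95} = 1.64, so s ≈ 0.44·0.56·(1.64)²/(0.55−0.44)² = 55.1.
At s = 55.1: P(θ<0.55) ≈ 0.949. Adjusting to match 0.95 gives s ≈ 55.48.
So α = 0.44·55.48 ≈ 24.41, β = 0.56·55.48 ≈ 31.07.

α ≈ 24.41, β ≈ 31.07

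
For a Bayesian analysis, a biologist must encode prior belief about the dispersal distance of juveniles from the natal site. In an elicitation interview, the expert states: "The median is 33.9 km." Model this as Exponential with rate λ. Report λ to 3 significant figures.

λ ≈ 0.0204

Exponential median = ln 2 / λ, so λ = ln 2 / 33.9 = 0.0204.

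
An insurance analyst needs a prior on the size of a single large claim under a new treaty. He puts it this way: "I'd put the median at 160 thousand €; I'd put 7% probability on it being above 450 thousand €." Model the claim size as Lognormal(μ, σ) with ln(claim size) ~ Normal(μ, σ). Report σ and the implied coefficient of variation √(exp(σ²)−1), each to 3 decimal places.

If T ~ Lognormal(μ,σ) then ln T ~ Normal(μ,σ), so the p-quantile of ln T is μ + z_p·σ.
ln(160) = 5.075 and ln(450) = 6.109; z_{0.5} = 0, z_{0.93} = 1.476.
σ = (6.109 − 5.075)/(1.476 − (0)) = 0.701.
μ = 5.075 − (0)·0.701 = 5.075.
CV = √(exp(σ²)−1) = √(exp(0.4910)−1) = 0.796.

σ ≈ 0.701, CV ≈ 0.796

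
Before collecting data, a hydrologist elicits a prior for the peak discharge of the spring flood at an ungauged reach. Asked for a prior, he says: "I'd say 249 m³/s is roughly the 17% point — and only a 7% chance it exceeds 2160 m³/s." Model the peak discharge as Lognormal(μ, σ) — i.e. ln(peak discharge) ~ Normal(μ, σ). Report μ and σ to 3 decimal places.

If T ~ Lognormal(μ,σ) then ln T ~ Normal(μ,σ), so the p-quantile of ln T is μ + z_p·σ.
ln(249) = 5.517 and ln(2160) = 7.678; z_{0.17} = -0.9542, z_{0.93} = 1.476.
σ = (7.678 − 5.517)/(1.476 − (-0.9542)) = 0.889.
μ = 5.517 − (-0.9542)·0.889 = 6.366.

μ ≈ 6.366, σ ≈ 0.889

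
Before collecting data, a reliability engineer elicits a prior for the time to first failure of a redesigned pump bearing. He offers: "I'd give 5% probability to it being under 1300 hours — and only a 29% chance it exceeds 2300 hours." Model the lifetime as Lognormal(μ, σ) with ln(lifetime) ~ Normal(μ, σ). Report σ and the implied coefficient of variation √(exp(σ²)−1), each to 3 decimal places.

If T ~ Lognormal(μ,σ) then ln T ~ Normal(μ,σ), so the p-quantile of ln T is μ + z_p·σ.
ln(1300) = 7.17 and ln(2300) = 7.741; z_{0.05} = -1.645, z_{0.71} = 0.5534.
σ = (7.741 − 7.17)/(0.5534 − (-1.645)) = 0.260.
μ = 7.17 − (-1.645)·0.260 = 7.597.
CV = √(exp(σ²)−1) = √(exp(0.0674)−1) = 0.264.

σ ≈ 0.260, CV ≈ 0.264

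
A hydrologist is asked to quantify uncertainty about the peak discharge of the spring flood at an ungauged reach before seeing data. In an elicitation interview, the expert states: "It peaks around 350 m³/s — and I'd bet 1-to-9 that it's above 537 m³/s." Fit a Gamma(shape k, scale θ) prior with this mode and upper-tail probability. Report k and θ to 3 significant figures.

Gamma(k,θ) with k>1 has mode (k−1)θ, so θ = 350/(k−1).
Need P(X < 537) = 0.9 with θ tied to k this way. Start at k = 2, θ = 350: P(X<537) ≈ 0.454.
Too low — raise k to concentrate. Iterating converges to k ≈ 11.2.
Then θ = 350/(11.2−1) ≈ 34.4.

k ≈ 11.2, θ ≈ 34.4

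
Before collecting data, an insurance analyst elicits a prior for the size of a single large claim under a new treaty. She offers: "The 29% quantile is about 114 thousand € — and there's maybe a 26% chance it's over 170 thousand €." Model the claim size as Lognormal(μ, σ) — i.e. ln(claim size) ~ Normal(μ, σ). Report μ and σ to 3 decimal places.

If T ~ Lognormal(μ,σ) then ln T ~ Normal(μ,σ), so the p-quantile of ln T is μ + z_p·σ.
ln(114) = 4.736 and ln(170) = 5.136; z_{0.29} = -0.5534, z_{0.74} = 0.6433.
σ = (5.136 − 4.736)/(0.6433 − (-0.5534)) = 0.334.
μ = 4.736 − (-0.5534)·0.334 = 4.921.

μ ≈ 4.921, σ ≈ 0.334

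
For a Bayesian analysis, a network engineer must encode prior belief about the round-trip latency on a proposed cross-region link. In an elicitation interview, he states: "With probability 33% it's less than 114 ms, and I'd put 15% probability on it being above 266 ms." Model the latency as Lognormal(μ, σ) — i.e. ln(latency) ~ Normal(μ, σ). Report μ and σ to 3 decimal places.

If T ~ Lognormal(μ,σ) then ln T ~ Normal(μ,σ), so the p-quantile of ln T is μ + z_p·σ.
ln(114) = 4.736 and ln(266) = 5.583; z_{0.33} = -0.4399, z_{0.85} = 1.036.
σ = (5.583 − 4.736)/(1.036 − (-0.4399)) = 0.574.
μ = 4.736 − (-0.4399)·0.574 = 4.989.

μ ≈ 4.989, σ ≈ 0.574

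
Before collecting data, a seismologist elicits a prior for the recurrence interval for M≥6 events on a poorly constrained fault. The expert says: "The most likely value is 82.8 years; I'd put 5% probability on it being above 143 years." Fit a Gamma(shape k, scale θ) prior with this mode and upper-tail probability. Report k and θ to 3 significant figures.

k ≈ 10.3, θ ≈ 8.86

Gamma(k,θ) with k>1 has mode (k−1)θ, so θ = 82.8/(k−1).
Need P(X < 143) = 0.95 with θ tied to k this way. Start at k = 2, θ = 82.8: P(X<143) ≈ 0.515.
Too low — raise k to concentrate. Iterating converges to k ≈ 10.3.
Then θ = 82.8/(10.3−1) ≈ 8.86.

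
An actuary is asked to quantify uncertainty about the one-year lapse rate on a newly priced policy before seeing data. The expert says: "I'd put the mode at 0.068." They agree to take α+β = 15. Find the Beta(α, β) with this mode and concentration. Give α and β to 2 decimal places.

α = 1.88, β = 13.12

For α,β > 1 the Beta mode is (α−1)/(α+β−2). With α+β = 15, the mode is (α−1)/13.
Set (α−1)/13 = 0.068 → α = 1 + 0.068·13 = 1.88.
β = 15 − α = 13.12.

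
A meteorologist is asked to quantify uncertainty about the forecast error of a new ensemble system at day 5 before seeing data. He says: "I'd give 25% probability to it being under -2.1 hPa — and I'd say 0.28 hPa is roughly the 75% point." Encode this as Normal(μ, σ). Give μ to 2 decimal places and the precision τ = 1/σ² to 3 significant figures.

μ = -0.91, τ = 0.321

The p-quantile of Normal(μ,σ) is μ + z_p·σ, with z_{0.25} = -0.6745 and z_{0.75} = 0.6745.
Eliminate σ: μ = (z₂·x₁ − z₁·x₂)/(z₂ − z₁) = (0.6745·-2.1 − (-0.6745)·0.28)/1.349 = -0.91.
Then σ = (x₂ − x₁)/(z₂ − z₁) = (0.28 − -2.1)/1.349 = 1.76.
Precision τ = 1/σ² = 1/1.764² = 0.321.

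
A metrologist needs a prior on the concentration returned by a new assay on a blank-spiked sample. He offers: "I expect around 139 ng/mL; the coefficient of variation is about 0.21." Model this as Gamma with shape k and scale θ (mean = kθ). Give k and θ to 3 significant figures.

k ≈ 22.7, θ ≈ 6.13

For Gamma(k, scale θ): mean = kθ, variance = kθ², so CV = 1/√k.
CV = 0.21, hence k = 1/CV² = 22.7.
Then θ = mean/k = 139/22.7 = 6.13.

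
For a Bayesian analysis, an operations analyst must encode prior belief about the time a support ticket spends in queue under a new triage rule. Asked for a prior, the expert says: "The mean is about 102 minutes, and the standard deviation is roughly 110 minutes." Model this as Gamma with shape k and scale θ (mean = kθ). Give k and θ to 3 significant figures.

k ≈ 0.86, θ ≈ 119

For Gamma(k, scale θ): mean = kθ, variance = kθ², so CV = 1/√k.
CV = SD/mean = 110/102 = 1.078, hence k = 1/CV² = 0.86.
Then θ = mean/k = 102/0.86 = 119.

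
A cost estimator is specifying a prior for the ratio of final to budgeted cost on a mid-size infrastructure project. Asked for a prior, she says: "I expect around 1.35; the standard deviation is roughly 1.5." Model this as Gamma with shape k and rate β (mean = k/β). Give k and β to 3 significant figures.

For Gamma(k, rate β): mean = k/β, variance = k/β², so CV = 1/√k.
CV = SD/mean = 1.5/1.35 = 1.111, hence k = 1/CV² = 0.81.
Then β = k/mean = 0.81/1.35 = 0.6.

k ≈ 0.81, β ≈ 0.6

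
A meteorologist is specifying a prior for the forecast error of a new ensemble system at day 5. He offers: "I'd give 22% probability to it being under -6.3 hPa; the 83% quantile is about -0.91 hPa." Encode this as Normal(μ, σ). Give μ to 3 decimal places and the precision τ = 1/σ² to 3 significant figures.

μ = -3.889, τ = 0.103

For Normal(μ,σ), the p-quantile is μ + z_p·σ. Here z_{0.22} = -0.7722, z_{0.83} = 0.9542.
So -6.3 = μ − 0.7722σ and -0.91 = μ + 0.9542σ.
Subtracting: σ = (-0.91 − -6.3)/(0.9542 − (-0.7722)) = 3.122.
Then μ = -6.3 − (-0.7722)·3.122 = -3.889.
Precision τ = 1/σ² = 1/3.122² = 0.103.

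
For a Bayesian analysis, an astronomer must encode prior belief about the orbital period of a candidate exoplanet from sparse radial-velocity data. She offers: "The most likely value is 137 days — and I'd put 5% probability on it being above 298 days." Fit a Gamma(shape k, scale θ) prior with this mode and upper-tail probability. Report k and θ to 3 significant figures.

k ≈ 5.56, θ ≈ 30

Gamma(k,θ) with k>1 has mode (k−1)θ, so θ = 137/(k−1).
Need P(X < 298) = 0.95 with θ tied to k this way. Start at k = 2, θ = 137: P(X<298) ≈ 0.639.
Too low — raise k to concentrate. Iterating converges to k ≈ 5.56.
Then θ = 137/(5.56−1) ≈ 30.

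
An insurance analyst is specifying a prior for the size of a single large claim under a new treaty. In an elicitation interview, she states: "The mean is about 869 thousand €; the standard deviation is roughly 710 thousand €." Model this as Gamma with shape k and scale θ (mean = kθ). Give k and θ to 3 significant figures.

k ≈ 1.5, θ ≈ 580

For Gamma(k, scale θ): mean = kθ, variance = kθ², so CV = 1/√k.
CV = SD/mean = 710/869 = 0.817, hence k = 1/CV² = 1.5.
Then θ = mean/k = 869/1.5 = 580.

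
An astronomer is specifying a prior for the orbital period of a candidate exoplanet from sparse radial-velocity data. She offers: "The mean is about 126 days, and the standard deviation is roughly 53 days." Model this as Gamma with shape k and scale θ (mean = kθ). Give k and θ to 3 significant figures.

For Gamma(k, scale θ): mean = kθ, variance = kθ², so CV = 1/√k.
CV = SD/mean = 53/126 = 0.4206, hence k = 1/CV² = 5.65.
Then θ = mean/k = 126/5.65 = 22.3.

k ≈ 5.65, θ ≈ 22.3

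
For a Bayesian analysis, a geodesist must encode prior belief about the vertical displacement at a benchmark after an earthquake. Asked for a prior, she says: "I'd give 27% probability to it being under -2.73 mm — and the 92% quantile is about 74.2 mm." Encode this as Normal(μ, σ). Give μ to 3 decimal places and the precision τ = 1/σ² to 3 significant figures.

μ = 20.633, τ = 0.000688

The p-quantile of Normal(μ,σ) is μ + z_p·σ, with z_{0.27} = -0.6128 and z_{0.92} = 1.405.
Eliminate σ: μ = (z₂·x₁ − z₁·x₂)/(z₂ − z₁) = (1.405·-2.73 − (-0.6128)·74.2)/2.018 = 20.633.
Then σ = (x₂ − x₁)/(z₂ − z₁) = (74.2 − -2.73)/2.018 = 38.124.
Precision τ = 1/σ² = 1/38.12² = 0.000688.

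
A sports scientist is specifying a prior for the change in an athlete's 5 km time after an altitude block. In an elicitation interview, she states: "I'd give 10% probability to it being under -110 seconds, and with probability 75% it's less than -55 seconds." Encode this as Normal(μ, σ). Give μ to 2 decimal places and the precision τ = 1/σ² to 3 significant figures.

μ = -73.97, τ = 0.00126

The p-quantile of Normal(μ,σ) is μ + z_p·σ, with z_{0.1} = -1.282 and z_{0.75} = 0.6745.
Eliminate σ: μ = (z₂·x₁ − z₁·x₂)/(z₂ − z₁) = (0.6745·-110 − (-1.282)·-55)/1.956 = -73.97.
Then σ = (x₂ − x₁)/(z₂ − z₁) = (-55 − -110)/1.956 = 28.12.
Precision τ = 1/σ² = 1/28.12² = 0.00126.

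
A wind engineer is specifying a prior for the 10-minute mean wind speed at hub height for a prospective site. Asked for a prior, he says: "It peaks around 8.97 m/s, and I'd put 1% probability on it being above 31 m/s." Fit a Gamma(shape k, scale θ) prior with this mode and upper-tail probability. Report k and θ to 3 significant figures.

Gamma(k,θ) with k>1 has mode (k−1)θ, so θ = 8.97/(k−1).
Need P(X < 31) = 0.99 with θ tied to k this way. Start at k = 2, θ = 8.97: P(X<31) ≈ 0.859.
Too low — raise k to concentrate. Iterating converges to k ≈ 3.83.
Then θ = 8.97/(3.83−1) ≈ 3.17.

k ≈ 3.83, θ ≈ 3.17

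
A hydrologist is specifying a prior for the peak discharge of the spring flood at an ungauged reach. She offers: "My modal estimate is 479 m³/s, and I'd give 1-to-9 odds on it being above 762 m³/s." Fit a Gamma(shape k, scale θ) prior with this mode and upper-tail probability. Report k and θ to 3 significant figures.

Gamma(k,θ) with k>1 has mode (k−1)θ, so θ = 479/(k−1).
Need P(X < 762) = 0.9 with θ tied to k this way. Start at k = 2, θ = 479: P(X<762) ≈ 0.472.
Too low — raise k to concentrate. Iterating converges to k ≈ 9.71.
Then θ = 479/(9.71−1) ≈ 55.

k ≈ 9.71, θ ≈ 55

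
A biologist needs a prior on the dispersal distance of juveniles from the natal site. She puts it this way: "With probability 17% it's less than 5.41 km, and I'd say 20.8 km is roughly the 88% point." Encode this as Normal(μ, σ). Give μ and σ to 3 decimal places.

The p-quantile of Normal(μ,σ) is μ + z_p·σ, with z_{0.17} = -0.9542 and z_{0.88} = 1.175.
Eliminate σ: μ = (z₂·x₁ − z₁·x₂)/(z₂ − z₁) = (1.175·5.41 − (-0.9542)·20.8)/2.129 = 12.307.
Then σ = (x₂ − x₁)/(z₂ − z₁) = (20.8 − 5.41)/2.129 = 7.228.

μ = 12.307, σ = 7.228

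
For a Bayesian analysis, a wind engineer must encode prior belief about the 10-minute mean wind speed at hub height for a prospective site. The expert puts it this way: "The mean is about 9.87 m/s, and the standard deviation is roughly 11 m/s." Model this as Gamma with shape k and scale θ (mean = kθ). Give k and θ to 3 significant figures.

For Gamma(k, scale θ): mean = kθ, variance = kθ², so CV = 1/√k.
CV = SD/mean = 11/9.87 = 1.114, hence k = 1/CV² = 0.805.
Then θ = mean/k = 9.87/0.805 = 12.3.

k ≈ 0.805, θ ≈ 12.3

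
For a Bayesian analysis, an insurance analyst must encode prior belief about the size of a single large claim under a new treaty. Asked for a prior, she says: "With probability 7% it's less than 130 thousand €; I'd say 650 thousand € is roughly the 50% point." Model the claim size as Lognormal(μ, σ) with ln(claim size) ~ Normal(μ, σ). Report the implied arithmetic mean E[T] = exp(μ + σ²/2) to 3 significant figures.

E[T] ≈ 1180 thousand €

If T ~ Lognormal(μ,σ) then ln T ~ Normal(μ,σ), so the p-quantile of ln T is μ + z_p·σ.
ln(130) = 4.868 and ln(650) = 6.477; z_{0.07} = -1.476, z_{0.5} = 0.
σ = (6.477 − 4.868)/(0 − (-1.476)) = 1.091.
μ = 4.868 − (-1.476)·1.091 = 6.477.
E[T] = exp(μ + σ²/2) = exp(6.477 + 0.5947) = 1180 thousand €.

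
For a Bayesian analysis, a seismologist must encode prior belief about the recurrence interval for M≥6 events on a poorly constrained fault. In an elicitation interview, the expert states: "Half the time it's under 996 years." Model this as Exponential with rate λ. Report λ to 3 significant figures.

Exponential median = ln 2 / λ, so λ = ln 2 / 996.0 = 0.000696.

λ ≈ 0.000696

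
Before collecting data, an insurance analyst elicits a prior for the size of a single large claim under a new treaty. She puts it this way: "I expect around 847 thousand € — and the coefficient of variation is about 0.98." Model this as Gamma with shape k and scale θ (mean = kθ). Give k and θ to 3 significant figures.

For Gamma(k, scale θ): mean = kθ, variance = kθ², so CV = 1/√k.
CV = 0.98, hence k = 1/CV² = 1.04.
Then θ = mean/k = 847/1.04 = 813.

k ≈ 1.04, θ ≈ 813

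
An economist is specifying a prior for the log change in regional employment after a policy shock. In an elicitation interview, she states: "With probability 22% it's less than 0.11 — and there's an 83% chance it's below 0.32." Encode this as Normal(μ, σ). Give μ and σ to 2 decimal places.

The p-quantile of Normal(μ,σ) is μ + z_p·σ, with z_{0.22} = -0.7722 and z_{0.83} = 0.9542.
Eliminate σ: μ = (z₂·x₁ − z₁·x₂)/(z₂ − z₁) = (0.9542·0.11 − (-0.7722)·0.32)/1.726 = 0.20.
Then σ = (x₂ − x₁)/(z₂ − z₁) = (0.32 − 0.11)/1.726 = 0.12.

μ = 0.20, σ = 0.12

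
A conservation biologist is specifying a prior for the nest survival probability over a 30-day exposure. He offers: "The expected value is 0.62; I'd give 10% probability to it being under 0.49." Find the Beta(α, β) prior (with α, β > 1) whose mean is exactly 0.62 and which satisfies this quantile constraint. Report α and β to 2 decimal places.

With mean 0.62 fixed, write α = 0.62s, β = 0.38s where s = α+β.
Need P(θ < 0.49) = 0.1 under Beta(0.62s, 0.38s). Normal approximation: (q−m)/√(m(1−m)/s) ≈ z_{0.1} = -1.28, so s ≈ 0.62·0.38·(-1.28)²/(0.49−0.62)² = 22.9.
At s = 22.9: P(θ<0.49) ≈ 0.102. Adjusting to match 0.1 gives s ≈ 23.33.
So α = 0.62·23.33 ≈ 14.46, β = 0.38·23.33 ≈ 8.86.

α ≈ 14.46, β ≈ 8.86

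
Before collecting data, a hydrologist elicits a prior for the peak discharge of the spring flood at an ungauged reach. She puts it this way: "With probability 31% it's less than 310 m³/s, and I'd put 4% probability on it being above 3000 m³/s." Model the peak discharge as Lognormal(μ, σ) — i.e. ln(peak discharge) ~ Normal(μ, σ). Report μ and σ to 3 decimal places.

If T ~ Lognormal(μ,σ) then ln T ~ Normal(μ,σ), so the p-quantile of ln T is μ + z_p·σ.
ln(310) = 5.737 and ln(3000) = 8.006; z_{0.31} = -0.4959, z_{0.96} = 1.751.
σ = (8.006 − 5.737)/(1.751 − (-0.4959)) = 1.010.
μ = 5.737 − (-0.4959)·1.010 = 6.238.

μ ≈ 6.238, σ ≈ 1.010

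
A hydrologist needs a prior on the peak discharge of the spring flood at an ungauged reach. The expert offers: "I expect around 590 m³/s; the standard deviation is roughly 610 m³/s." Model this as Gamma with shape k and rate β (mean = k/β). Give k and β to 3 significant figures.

k ≈ 0.936, β ≈ 0.00159

For Gamma(k, rate β): mean = k/β, variance = k/β², so CV = 1/√k.
CV = SD/mean = 610/590 = 1.034, hence k = 1/CV² = 0.936.
Then β = k/mean = 0.936/590 = 0.00159.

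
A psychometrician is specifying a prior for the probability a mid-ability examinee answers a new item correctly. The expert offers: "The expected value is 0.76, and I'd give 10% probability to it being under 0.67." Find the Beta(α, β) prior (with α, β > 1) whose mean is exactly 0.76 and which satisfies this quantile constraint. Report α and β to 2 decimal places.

With mean 0.76 fixed, write α = 0.76s, β = 0.24s where s = α+β.
Need P(θ < 0.67) = 0.1 under Beta(0.76s, 0.24s). Normal approximation: (q−m)/√(m(1−m)/s) ≈ z_{0.1} = -1.28, so s ≈ 0.76·0.24·(-1.28)²/(0.67−0.76)² = 37.0.
At s = 37.0: P(θ<0.67) ≈ 0.105. Adjusting to match 0.1 gives s ≈ 38.77.
So α = 0.76·38.77 ≈ 29.47, β = 0.24·38.77 ≈ 9.31.

α ≈ 29.47, β ≈ 9.31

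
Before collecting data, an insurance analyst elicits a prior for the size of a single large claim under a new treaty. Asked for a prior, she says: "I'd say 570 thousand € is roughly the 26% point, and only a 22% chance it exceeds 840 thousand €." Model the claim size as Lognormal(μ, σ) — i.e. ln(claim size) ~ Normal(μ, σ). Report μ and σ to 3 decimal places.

μ ≈ 6.522, σ ≈ 0.274

If T ~ Lognormal(μ,σ) then ln T ~ Normal(μ,σ), so the p-quantile of ln T is μ + z_p·σ.
ln(570) = 6.346 and ln(840) = 6.733; z_{0.26} = -0.6433, z_{0.78} = 0.7722.
σ = (6.733 − 6.346)/(0.7722 − (-0.6433)) = 0.274.
μ = 6.346 − (-0.6433)·0.274 = 6.522.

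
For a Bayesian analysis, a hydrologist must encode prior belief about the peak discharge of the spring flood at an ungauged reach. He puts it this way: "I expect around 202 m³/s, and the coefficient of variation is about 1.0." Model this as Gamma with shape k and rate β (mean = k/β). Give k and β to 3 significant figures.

k ≈ 1, β ≈ 0.00495

For Gamma(k, rate β): mean = k/β, variance = k/β², so CV = 1/√k.
CV = 1.0, hence k = 1/CV² = 1.
Then β = k/mean = 1/202 = 0.00495.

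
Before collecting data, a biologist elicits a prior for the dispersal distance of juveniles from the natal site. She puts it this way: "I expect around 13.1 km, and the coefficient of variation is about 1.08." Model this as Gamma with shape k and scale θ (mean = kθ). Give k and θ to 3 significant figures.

For Gamma(k, scale θ): mean = kθ, variance = kθ², so CV = 1/√k.
CV = 1.08, hence k = 1/CV² = 0.857.
Then θ = mean/k = 13.1/0.857 = 15.3.

k ≈ 0.857, θ ≈ 15.3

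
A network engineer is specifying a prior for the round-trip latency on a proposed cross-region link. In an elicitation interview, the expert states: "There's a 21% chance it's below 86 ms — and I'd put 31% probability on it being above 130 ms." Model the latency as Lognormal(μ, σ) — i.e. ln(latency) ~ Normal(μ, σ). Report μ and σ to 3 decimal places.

μ ≈ 4.710, σ ≈ 0.317

If T ~ Lognormal(μ,σ) then ln T ~ Normal(μ,σ), so the p-quantile of ln T is μ + z_p·σ.
ln(86) = 4.454 and ln(130) = 4.868; z_{0.21} = -0.8064, z_{0.69} = 0.4959.
σ = (4.868 − 4.454)/(0.4959 − (-0.8064)) = 0.317.
μ = 4.454 − (-0.8064)·0.317 = 4.710.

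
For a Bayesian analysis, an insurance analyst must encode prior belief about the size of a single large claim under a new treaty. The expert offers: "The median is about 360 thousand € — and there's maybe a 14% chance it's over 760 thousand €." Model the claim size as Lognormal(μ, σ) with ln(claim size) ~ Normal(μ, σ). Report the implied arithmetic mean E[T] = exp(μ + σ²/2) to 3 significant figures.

If T ~ Lognormal(μ,σ) then ln T ~ Normal(μ,σ), so the p-quantile of ln T is μ + z_p·σ.
ln(360) = 5.886 and ln(760) = 6.633; z_{0.5} = 0, z_{0.86} = 1.08.
σ = (6.633 − 5.886)/(1.08 − (0)) = 0.692.
μ = 5.886 − (0)·0.692 = 5.886.
E[T] = exp(μ + σ²/2) = exp(5.886 + 0.2392) = 457 thousand €.

E[T] ≈ 457 thousand €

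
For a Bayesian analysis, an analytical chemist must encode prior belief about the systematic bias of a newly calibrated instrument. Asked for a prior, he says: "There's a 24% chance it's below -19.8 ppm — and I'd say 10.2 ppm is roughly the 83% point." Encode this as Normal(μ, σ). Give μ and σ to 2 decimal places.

μ = -7.04, σ = 18.07

For Normal(μ,σ), the p-quantile is μ + z_p·σ. Here z_{0.24} = -0.7063, z_{0.83} = 0.9542.
So -19.8 = μ − 0.7063σ and 10.2 = μ + 0.9542σ.
Subtracting: σ = (10.2 − -19.8)/(0.9542 − (-0.7063)) = 18.07.
Then μ = -19.8 − (-0.7063)·18.07 = -7.04.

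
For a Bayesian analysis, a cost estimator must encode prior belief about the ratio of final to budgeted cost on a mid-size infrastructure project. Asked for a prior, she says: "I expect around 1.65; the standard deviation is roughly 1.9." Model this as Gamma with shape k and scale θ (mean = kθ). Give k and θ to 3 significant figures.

For Gamma(k, scale θ): mean = kθ, variance = kθ², so CV = 1/√k.
CV = SD/mean = 1.9/1.65 = 1.152, hence k = 1/CV² = 0.754.
Then θ = mean/k = 1.65/0.754 = 2.19.

k ≈ 0.754, θ ≈ 2.19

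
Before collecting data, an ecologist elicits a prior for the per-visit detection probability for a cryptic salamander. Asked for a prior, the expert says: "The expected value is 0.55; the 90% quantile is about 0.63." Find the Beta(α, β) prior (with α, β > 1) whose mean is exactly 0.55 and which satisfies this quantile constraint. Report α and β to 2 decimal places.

α ≈ 34.44, β ≈ 28.18

With mean 0.55 fixed, write α = 0.55s, β = 0.45s where s = α+β.
Need P(θ < 0.63) = 0.9 under Beta(0.55s, 0.45s). Normal approximation: (q−m)/√(m(1−m)/s) ≈ z_{0.9} = 1.28, so s ≈ 0.55·0.45·(1.28)²/(0.63−0.55)² = 63.5.
At s = 63.5: P(θ<0.63) ≈ 0.902. Adjusting to match 0.9 gives s ≈ 62.62.
So α = 0.55·62.62 ≈ 34.44, β = 0.45·62.62 ≈ 28.18.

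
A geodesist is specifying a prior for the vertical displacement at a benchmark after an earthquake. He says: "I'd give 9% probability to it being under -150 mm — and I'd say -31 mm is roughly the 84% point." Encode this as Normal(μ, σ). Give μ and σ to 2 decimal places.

For Normal(μ,σ), the p-quantile is μ + z_p·σ. Here z_{0.09} = -1.341, z_{0.84} = 0.9945.
So -150 = μ − 1.341σ and -31 = μ + 0.9945σ.
Subtracting: σ = (-31 − -150)/(0.9945 − (-1.341)) = 50.96.
Then μ = -150 − (-1.341)·50.96 = -81.68.

μ = -81.68, σ = 50.96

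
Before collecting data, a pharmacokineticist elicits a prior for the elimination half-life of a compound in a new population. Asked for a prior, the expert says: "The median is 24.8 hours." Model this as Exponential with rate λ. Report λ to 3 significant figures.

Exponential median = ln 2 / λ, so λ = ln 2 / 24.8 = 0.0279.

λ ≈ 0.0279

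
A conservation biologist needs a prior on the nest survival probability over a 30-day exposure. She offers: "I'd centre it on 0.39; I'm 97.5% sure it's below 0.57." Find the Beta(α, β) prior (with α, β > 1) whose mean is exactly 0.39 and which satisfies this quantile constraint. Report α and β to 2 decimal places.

α ≈ 11.34, β ≈ 17.74

With mean 0.39 fixed, write α = 0.39s, β = 0.61s where s = α+β.
Need P(θ < 0.57) = 0.975 under Beta(0.39s, 0.61s). Normal approximation: (q−m)/√(m(1−m)/s) ≈ z_{0.975} = 1.96, so s ≈ 0.39·0.61·(1.96)²/(0.57−0.39)² = 28.2.
At s = 28.2: P(θ<0.57) ≈ 0.973. Adjusting to match 0.975 gives s ≈ 29.09.
So α = 0.39·29.09 ≈ 11.34, β = 0.61·29.09 ≈ 17.74.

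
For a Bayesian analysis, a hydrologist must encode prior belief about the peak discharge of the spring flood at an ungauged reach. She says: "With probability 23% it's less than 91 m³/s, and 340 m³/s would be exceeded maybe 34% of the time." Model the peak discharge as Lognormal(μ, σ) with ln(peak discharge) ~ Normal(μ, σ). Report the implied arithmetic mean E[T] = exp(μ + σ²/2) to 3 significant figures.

If T ~ Lognormal(μ,σ) then ln T ~ Normal(μ,σ), so the p-quantile of ln T is μ + z_p·σ.
ln(91) = 4.511 and ln(340) = 5.829; z_{0.23} = -0.7388, z_{0.66} = 0.4125.
σ = (5.829 − 4.511)/(0.4125 − (-0.7388)) = 1.145.
μ = 4.511 − (-0.7388)·1.145 = 5.357.
E[T] = exp(μ + σ²/2) = exp(5.357 + 0.6553) = 408 m³/s.

E[T] ≈ 408 m³/s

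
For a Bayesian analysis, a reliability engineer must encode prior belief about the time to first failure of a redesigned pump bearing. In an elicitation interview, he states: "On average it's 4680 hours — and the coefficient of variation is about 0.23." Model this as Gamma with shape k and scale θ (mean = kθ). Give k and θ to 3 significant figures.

k ≈ 18.9, θ ≈ 248

For Gamma(k, scale θ): mean = kθ, variance = kθ², so CV = 1/√k.
CV = 0.23, hence k = 1/CV² = 18.9.
Then θ = mean/k = 4680/18.9 = 248.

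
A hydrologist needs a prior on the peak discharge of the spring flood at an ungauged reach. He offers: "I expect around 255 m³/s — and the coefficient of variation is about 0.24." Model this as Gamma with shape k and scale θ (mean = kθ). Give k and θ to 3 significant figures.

For Gamma(k, scale θ): mean = kθ, variance = kθ², so CV = 1/√k.
CV = 0.24, hence k = 1/CV² = 17.4.
Then θ = mean/k = 255/17.4 = 14.7.

k ≈ 17.4, θ ≈ 14.7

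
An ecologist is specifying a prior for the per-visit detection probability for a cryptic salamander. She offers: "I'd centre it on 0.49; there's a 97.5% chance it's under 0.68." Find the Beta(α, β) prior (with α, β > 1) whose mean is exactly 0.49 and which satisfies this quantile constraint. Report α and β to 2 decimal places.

α ≈ 12.41, β ≈ 12.91

With mean 0.49 fixed, write α = 0.49s, β = 0.51s where s = α+β.
Need P(θ < 0.68) = 0.975 under Beta(0.49s, 0.51s). Normal approximation: (q−m)/√(m(1−m)/s) ≈ z_{0.975} = 1.96, so s ≈ 0.49·0.51·(1.96)²/(0.68−0.49)² = 26.6.
At s = 26.6: P(θ<0.68) ≈ 0.978. Adjusting to match 0.975 gives s ≈ 25.32.
So α = 0.49·25.32 ≈ 12.41, β = 0.51·25.32 ≈ 12.91.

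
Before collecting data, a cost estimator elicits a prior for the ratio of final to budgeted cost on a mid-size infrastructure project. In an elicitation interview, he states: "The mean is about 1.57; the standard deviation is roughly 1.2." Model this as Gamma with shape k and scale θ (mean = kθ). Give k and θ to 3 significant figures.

For Gamma(k, scale θ): mean = kθ, variance = kθ², so CV = 1/√k.
CV = SD/mean = 1.2/1.57 = 0.7643, hence k = 1/CV² = 1.71.
Then θ = mean/k = 1.57/1.71 = 0.917.

k ≈ 1.71, θ ≈ 0.917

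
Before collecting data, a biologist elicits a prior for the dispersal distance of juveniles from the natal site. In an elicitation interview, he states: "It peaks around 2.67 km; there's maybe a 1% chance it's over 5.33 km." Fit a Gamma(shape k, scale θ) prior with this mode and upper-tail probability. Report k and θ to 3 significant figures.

Gamma(k,θ) with k>1 has mode (k−1)θ, so θ = 2.67/(k−1).
Need P(X < 5.33) = 0.99 with θ tied to k this way. Start at k = 2, θ = 2.67: P(X<5.33) ≈ 0.593.
Too low — raise k to concentrate. Iterating converges to k ≈ 11.3.
Then θ = 2.67/(11.3−1) ≈ 0.26.

k ≈ 11.3, θ ≈ 0.26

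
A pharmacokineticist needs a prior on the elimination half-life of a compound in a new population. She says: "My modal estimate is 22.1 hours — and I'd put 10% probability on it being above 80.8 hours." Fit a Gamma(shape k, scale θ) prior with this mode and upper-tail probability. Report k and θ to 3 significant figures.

Gamma(k,θ) with k>1 has mode (k−1)θ, so θ = 22.1/(k−1).
Need P(X < 80.8) = 0.9 with θ tied to k this way. Start at k = 2, θ = 22.1: P(X<80.8) ≈ 0.880.
Too low — raise k to concentrate. Iterating converges to k ≈ 2.11.
Then θ = 22.1/(2.11−1) ≈ 20.

k ≈ 2.11, θ ≈ 20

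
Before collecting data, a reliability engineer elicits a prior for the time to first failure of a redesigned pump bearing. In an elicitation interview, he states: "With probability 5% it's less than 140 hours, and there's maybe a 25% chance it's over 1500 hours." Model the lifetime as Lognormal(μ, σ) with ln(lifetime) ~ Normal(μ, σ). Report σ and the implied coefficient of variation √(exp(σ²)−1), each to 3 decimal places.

σ ≈ 1.023, CV ≈ 1.358

If T ~ Lognormal(μ,σ) then ln T ~ Normal(μ,σ), so the p-quantile of ln T is μ + z_p·σ.
ln(140) = 4.942 and ln(1500) = 7.313; z_{0.05} = -1.645, z_{0.75} = 0.6745.
σ = (7.313 − 4.942)/(0.6745 − (-1.645)) = 1.023.
μ = 4.942 − (-1.645)·1.023 = 6.624.
CV = √(exp(σ²)−1) = √(exp(1.0455)−1) = 1.358.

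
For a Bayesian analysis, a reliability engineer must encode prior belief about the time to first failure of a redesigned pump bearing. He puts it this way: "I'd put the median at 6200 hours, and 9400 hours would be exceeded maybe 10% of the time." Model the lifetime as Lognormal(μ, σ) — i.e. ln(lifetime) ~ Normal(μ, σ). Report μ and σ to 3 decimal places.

μ ≈ 8.732, σ ≈ 0.325

If T ~ Lognormal(μ,σ) then ln T ~ Normal(μ,σ), so the p-quantile of ln T is μ + z_p·σ.
ln(6200) = 8.732 and ln(9400) = 9.148; z_{0.5} = 0, z_{0.9} = 1.282.
σ = (9.148 − 8.732)/(1.282 − (0)) = 0.325.
μ = 8.732 − (0)·0.325 = 8.732.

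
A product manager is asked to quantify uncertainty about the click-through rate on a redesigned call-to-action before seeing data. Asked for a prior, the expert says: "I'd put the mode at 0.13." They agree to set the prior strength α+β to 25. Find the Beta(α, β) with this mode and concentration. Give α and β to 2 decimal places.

For α,β > 1 the Beta mode is (α−1)/(α+β−2). With α+β = 25, the mode is (α−1)/23.
Set (α−1)/23 = 0.13 → α = 1 + 0.13·23 = 3.99.
β = 25 − α = 21.01.

α = 3.99, β = 21.01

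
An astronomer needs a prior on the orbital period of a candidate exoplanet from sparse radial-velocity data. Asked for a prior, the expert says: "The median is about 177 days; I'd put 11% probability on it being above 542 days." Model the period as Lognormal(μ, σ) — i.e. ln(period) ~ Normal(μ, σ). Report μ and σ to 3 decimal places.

μ ≈ 5.176, σ ≈ 0.912

If T ~ Lognormal(μ,σ) then ln T ~ Normal(μ,σ), so the p-quantile of ln T is μ + z_p·σ.
ln(177) = 5.176 and ln(542) = 6.295; z_{0.5} = 0, z_{0.89} = 1.227.
σ = (6.295 − 5.176)/(1.227 − (0)) = 0.912.
μ = 5.176 − (0)·0.912 = 5.176.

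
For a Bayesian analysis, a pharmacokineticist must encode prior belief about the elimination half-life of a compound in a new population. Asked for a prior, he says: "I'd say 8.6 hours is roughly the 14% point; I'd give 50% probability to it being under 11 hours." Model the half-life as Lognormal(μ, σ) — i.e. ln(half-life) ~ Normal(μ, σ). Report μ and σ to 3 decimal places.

If T ~ Lognormal(μ,σ) then ln T ~ Normal(μ,σ), so the p-quantile of ln T is μ + z_p·σ.
ln(8.6) = 2.152 and ln(11) = 2.398; z_{0.14} = -1.08, z_{0.5} = 0.
σ = (2.398 − 2.152)/(0 − (-1.08)) = 0.228.
μ = 2.152 − (-1.08)·0.228 = 2.398.

μ ≈ 2.398, σ ≈ 0.228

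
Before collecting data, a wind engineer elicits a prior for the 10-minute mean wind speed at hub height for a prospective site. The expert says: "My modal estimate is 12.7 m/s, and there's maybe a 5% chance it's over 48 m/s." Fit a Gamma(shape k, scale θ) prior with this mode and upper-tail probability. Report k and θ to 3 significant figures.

k ≈ 2.44, θ ≈ 8.82

Gamma(k,θ) with k>1 has mode (k−1)θ, so θ = 12.7/(k−1).
Need P(X < 48) = 0.95 with θ tied to k this way. Start at k = 2, θ = 12.7: P(X<48) ≈ 0.891.
Too low — raise k to concentrate. Iterating converges to k ≈ 2.44.
Then θ = 12.7/(2.44−1) ≈ 8.82.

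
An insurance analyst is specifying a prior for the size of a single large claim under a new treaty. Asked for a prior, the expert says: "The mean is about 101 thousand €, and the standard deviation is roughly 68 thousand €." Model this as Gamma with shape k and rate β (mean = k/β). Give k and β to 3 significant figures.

For Gamma(k, rate β): mean = k/β, variance = k/β², so CV = 1/√k.
CV = SD/mean = 68/101 = 0.6733, hence k = 1/CV² = 2.21.
Then β = k/mean = 2.21/101 = 0.0218.

k ≈ 2.21, β ≈ 0.0218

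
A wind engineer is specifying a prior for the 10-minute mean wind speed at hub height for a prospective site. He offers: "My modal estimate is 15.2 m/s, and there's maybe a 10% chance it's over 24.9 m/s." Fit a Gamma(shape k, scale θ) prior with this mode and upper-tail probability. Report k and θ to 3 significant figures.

k ≈ 8.74, θ ≈ 1.96

Gamma(k,θ) with k>1 has mode (k−1)θ, so θ = 15.2/(k−1).
Need P(X < 24.9) = 0.9 with θ tied to k this way. Start at k = 2, θ = 15.2: P(X<24.9) ≈ 0.487.
Too low — raise k to concentrate. Iterating converges to k ≈ 8.74.
Then θ = 15.2/(8.74−1) ≈ 1.96.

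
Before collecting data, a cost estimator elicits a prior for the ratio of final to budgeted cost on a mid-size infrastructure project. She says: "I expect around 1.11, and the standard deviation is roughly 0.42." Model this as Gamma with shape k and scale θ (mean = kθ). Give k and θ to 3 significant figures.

For Gamma(k, scale θ): mean = kθ, variance = kθ², so CV = 1/√k.
CV = SD/mean = 0.42/1.11 = 0.3784, hence k = 1/CV² = 6.98.
Then θ = mean/k = 1.11/6.98 = 0.159.

k ≈ 6.98, θ ≈ 0.159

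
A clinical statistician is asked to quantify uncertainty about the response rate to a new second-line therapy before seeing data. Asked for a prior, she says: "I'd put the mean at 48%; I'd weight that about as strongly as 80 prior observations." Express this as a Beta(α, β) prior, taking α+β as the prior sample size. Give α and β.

Under the effective-sample-size interpretation, Beta(α, β) has prior mean α/(α+β) and prior sample size α+β.
So α+β = 80 and α/(α+β) = 0.48, giving α = 0.48·80 = 38.4 and β = 80 − 38.4 = 41.6.

α = 38.4, β = 41.6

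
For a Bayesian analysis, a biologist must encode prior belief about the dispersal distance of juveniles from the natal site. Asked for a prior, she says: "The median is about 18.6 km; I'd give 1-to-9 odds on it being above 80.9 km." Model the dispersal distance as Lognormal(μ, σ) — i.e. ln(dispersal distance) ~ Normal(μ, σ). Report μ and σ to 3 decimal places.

If T ~ Lognormal(μ,σ) then ln T ~ Normal(μ,σ), so the p-quantile of ln T is μ + z_p·σ.
ln(18.6) = 2.923 and ln(80.9) = 4.393; z_{0.5} = 0, z_{0.9} = 1.282.
σ = (4.393 − 2.923)/(1.282 − (0)) = 1.147.
μ = 2.923 − (0)·1.147 = 2.923.

μ ≈ 2.923, σ ≈ 1.147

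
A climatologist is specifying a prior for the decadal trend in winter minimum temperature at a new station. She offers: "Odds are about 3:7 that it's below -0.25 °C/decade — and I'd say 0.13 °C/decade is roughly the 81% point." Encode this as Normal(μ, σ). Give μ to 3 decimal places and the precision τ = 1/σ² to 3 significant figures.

μ = -0.108, τ = 13.6

The p-quantile of Normal(μ,σ) is μ + z_p·σ, with z_{0.3} = -0.5244 and z_{0.81} = 0.8779.
Eliminate σ: μ = (z₂·x₁ − z₁·x₂)/(z₂ − z₁) = (0.8779·-0.25 − (-0.5244)·0.13)/1.402 = -0.108.
Then σ = (x₂ − x₁)/(z₂ − z₁) = (0.13 − -0.25)/1.402 = 0.271.
Precision τ = 1/σ² = 1/0.271² = 13.6.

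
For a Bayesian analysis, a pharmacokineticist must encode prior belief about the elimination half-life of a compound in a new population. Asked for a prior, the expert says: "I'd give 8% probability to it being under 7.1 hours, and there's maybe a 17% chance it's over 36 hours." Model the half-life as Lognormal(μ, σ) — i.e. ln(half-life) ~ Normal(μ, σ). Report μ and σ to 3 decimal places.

μ ≈ 2.927, σ ≈ 0.688

If T ~ Lognormal(μ,σ) then ln T ~ Normal(μ,σ), so the p-quantile of ln T is μ + z_p·σ.
ln(7.1) = 1.96 and ln(36) = 3.584; z_{0.08} = -1.405, z_{0.83} = 0.9542.
σ = (3.584 − 1.96)/(0.9542 − (-1.405)) = 0.688.
μ = 1.96 − (-1.405)·0.688 = 2.927.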